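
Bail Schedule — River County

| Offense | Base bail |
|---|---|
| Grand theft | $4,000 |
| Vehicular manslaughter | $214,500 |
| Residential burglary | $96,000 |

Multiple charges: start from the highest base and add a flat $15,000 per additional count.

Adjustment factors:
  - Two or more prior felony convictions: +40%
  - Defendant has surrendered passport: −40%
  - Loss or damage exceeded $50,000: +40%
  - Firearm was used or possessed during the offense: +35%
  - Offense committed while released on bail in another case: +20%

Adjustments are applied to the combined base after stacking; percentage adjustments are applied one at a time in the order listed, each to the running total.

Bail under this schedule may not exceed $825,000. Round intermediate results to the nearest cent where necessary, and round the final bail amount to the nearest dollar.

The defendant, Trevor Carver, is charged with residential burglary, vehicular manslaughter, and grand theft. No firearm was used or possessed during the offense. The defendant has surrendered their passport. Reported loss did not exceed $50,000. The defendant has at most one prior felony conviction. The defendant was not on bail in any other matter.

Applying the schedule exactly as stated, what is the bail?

$146,700

Base amounts from the schedule: residential burglary $96,000; vehicular manslaughter $214,500; grand theft $4,000.
Stacking rule: highest base plus $15,000 per additional charge. Highest is vehicular manslaughter at $214,500; 2 additional charges → +$30,000. Combined base = $244,500.
Defendant has surrendered passport (−40%): $244,500 × 0.6 = $146,700.
$146,700 is within the $825,000 maximum.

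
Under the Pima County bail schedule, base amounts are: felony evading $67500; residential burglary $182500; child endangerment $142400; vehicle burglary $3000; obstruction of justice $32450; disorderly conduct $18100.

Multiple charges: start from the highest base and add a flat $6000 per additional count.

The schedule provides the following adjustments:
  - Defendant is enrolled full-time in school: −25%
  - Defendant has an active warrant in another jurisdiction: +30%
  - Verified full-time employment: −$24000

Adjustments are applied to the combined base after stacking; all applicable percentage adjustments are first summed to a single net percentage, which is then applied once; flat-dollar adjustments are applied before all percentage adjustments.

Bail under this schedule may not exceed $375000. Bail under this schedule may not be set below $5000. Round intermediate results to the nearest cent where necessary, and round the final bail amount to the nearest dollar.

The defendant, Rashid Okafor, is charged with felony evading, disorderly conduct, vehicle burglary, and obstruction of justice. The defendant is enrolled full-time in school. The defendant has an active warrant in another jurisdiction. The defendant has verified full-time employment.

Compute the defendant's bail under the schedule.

Base amounts from the schedule: felony evading $67500; disorderly conduct $18100; vehicle burglary $3000; obstruction of justice $32450.
Stacking rule: highest base plus $6000 per additional charge. Highest is felony evading at $67500; 3 additional charges → +$18000. Combined base = $85500.
Verified full-time employment (−$24000 flat): $85500 − $24000 = $61500.
Net percentage adjustment: −25% +30% = +5%. $61500 × 1.05 = $64575.
$64575 is within the $375000 maximum.
$64575 is at or above the $5000 minimum.

$64575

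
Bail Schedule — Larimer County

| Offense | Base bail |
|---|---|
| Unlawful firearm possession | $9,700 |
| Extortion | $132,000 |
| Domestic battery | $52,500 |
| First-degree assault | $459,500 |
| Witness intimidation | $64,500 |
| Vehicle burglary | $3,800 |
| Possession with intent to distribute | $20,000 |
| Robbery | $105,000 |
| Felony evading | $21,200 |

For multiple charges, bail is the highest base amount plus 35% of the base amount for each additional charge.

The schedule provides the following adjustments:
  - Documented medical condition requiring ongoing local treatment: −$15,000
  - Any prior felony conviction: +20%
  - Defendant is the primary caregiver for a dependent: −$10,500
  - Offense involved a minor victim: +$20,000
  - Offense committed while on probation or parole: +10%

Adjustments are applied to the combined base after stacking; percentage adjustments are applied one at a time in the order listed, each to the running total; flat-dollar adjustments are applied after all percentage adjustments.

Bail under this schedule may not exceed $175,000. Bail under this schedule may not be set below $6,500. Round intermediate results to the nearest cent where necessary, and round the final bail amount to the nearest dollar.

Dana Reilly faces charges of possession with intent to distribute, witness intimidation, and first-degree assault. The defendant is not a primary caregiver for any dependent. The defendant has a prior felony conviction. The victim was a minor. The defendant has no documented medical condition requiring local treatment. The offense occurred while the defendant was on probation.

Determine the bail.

Base amounts from the schedule: possession with intent to distribute $20,000; witness intimidation $64,500; first-degree assault $459,500.
Stacking rule: highest base plus 35% of each additional charge. Highest is first-degree assault at $459,500. Additional: $20,000 × 35% = $7,000; $64,500 × 35% = $22,575. Combined base = $459,500 + $29,575 = $489,075.
Any prior felony conviction (+20%): $489,075 × 1.2 = $586,890.
Offense committed while on probation or parole (+10%): $586,890 × 1.1 = $645,579.
Offense involved a minor victim (+$20,000 flat): $645,579 + $20,000 = $665,579.
Result $665,579 exceeds the maximum of $175,000; bail is capped at $175,000.
$175,000 is at or above the $6,500 minimum.

$175,000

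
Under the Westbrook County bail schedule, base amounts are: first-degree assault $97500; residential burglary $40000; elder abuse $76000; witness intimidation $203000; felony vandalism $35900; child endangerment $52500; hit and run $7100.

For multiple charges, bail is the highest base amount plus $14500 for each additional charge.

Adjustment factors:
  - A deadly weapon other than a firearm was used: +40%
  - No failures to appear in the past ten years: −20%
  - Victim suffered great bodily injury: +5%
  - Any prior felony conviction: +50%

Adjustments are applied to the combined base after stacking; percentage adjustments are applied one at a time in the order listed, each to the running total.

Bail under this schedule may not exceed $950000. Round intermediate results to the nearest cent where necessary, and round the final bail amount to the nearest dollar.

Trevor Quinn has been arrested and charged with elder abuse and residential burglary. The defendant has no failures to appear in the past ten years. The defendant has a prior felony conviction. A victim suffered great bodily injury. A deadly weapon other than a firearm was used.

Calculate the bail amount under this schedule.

$159642

Base amounts from the schedule: elder abuse $76000; residential burglary $40000.
Stacking rule: highest base plus $14500 per additional charge. Highest is elder abuse at $76000; 1 additional charge → +$14500. Combined base = $90500.
A deadly weapon other than a firearm was used (+40%): $90500 × 1.4 = $126700.
No failures to appear in the past ten years (−20%): $126700 × 0.8 = $101360.
Victim suffered great bodily injury (+5%): $101360 × 1.05 = $106428.
Any prior felony conviction (+50%): $106428 × 1.5 = $159642.
$159642 is within the $950000 maximum.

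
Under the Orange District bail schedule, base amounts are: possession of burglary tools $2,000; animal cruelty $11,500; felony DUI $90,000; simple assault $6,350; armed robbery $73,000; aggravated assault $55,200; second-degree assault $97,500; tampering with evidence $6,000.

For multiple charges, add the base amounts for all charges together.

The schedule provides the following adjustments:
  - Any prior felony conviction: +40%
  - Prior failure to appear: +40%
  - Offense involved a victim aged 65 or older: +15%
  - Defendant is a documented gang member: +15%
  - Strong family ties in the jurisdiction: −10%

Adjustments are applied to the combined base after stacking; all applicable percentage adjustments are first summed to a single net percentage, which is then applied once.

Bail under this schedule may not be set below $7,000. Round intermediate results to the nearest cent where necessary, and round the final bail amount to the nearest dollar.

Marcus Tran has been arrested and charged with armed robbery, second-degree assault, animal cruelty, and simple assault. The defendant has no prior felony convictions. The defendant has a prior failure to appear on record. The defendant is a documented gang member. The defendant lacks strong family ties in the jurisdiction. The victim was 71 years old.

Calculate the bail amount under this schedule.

$320,195

Base amounts from the schedule: armed robbery $73,000; second-degree assault $97,500; animal cruelty $11,500; simple assault $6,350.
Stacking rule: sum of all bases. $73,000 + $97,500 + $11,500 + $6,350 = $188,350.
Net percentage adjustment: +40% +15% +15% = +70%. $188,350 × 1.7 = $320,195.
$320,195 is at or above the $7,000 minimum.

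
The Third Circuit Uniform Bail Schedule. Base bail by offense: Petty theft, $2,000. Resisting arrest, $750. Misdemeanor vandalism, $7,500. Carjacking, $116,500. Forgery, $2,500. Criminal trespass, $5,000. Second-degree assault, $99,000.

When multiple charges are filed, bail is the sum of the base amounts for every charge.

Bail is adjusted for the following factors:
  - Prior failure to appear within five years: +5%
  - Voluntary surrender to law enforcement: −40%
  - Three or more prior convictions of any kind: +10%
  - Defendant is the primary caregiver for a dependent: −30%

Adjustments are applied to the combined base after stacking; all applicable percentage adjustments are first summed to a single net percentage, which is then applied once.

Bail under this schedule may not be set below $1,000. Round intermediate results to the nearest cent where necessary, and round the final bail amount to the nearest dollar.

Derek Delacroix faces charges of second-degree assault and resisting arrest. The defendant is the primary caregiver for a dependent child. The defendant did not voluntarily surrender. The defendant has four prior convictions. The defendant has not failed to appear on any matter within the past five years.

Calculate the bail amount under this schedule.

$79,800

Base amounts from the schedule: second-degree assault $99,000; resisting arrest $750.
Stacking rule: sum of all bases. $99,000 + $750 = $99,750.
Net percentage adjustment: +10% −30% = −20%. $99,750 × 0.8 = $79,800.
$79,800 is at or above the $1,000 minimum.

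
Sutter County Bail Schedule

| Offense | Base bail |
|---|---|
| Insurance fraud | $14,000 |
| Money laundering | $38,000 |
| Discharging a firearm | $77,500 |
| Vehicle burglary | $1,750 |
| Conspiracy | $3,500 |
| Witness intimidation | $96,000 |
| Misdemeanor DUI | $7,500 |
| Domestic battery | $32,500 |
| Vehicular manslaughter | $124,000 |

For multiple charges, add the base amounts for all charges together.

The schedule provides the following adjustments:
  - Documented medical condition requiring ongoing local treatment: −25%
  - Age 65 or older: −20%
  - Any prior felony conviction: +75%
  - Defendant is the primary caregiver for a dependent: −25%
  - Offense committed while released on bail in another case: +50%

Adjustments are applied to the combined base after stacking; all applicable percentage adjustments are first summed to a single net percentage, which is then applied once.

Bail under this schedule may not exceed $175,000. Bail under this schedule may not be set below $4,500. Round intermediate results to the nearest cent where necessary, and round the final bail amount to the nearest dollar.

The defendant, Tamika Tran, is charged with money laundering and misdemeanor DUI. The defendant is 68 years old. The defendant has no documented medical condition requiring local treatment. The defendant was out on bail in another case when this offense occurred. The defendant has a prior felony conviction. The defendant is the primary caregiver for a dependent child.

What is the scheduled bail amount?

$81,900

Base amounts from the schedule: money laundering $38,000; misdemeanor DUI $7,500.
Stacking rule: sum of all bases. $38,000 + $7,500 = $45,500.
Net percentage adjustment: −20% +75% −25% +50% = +80%. $45,500 × 1.8 = $81,900.
$81,900 is within the $175,000 maximum.
$81,900 is at or above the $4,500 minimum.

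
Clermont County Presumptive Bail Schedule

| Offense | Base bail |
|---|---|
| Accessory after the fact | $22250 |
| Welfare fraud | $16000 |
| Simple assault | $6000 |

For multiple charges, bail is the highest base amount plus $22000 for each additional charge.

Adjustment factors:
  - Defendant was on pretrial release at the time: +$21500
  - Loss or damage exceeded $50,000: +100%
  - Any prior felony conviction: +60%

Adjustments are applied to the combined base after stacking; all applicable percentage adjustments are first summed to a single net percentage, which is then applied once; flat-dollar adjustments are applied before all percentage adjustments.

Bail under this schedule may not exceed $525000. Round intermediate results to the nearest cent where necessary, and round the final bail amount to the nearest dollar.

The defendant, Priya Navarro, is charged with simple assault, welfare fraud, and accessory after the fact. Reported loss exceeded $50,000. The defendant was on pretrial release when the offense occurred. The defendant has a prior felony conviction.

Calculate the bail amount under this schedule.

Base amounts from the schedule: simple assault $6000; welfare fraud $16000; accessory after the fact $22250.
Stacking rule: highest base plus $22000 per additional charge. Highest is accessory after the fact at $22250; 2 additional charges → +$44000. Combined base = $66250.
Defendant was on pretrial release at the time (+$21500 flat): $66250 + $21500 = $87750.
Net percentage adjustment: +100% +60% = +160%. $87750 × 2.6 = $228150.
$228150 is within the $525000 maximum.

$228150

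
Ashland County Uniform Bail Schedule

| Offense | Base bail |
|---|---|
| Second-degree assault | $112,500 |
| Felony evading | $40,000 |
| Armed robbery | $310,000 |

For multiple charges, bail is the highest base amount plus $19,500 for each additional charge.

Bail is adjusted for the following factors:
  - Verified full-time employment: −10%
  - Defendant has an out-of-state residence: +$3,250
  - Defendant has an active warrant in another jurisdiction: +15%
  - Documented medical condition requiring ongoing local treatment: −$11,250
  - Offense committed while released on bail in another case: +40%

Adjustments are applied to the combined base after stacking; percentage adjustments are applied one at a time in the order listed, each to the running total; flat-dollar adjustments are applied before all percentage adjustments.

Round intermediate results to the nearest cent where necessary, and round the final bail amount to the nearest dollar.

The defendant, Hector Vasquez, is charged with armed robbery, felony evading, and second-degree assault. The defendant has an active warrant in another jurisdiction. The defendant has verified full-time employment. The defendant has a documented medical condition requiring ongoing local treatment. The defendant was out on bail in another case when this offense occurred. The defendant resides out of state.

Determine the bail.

$494,109

Base amounts from the schedule: armed robbery $310,000; felony evading $40,000; second-degree assault $112,500.
Stacking rule: highest base plus $19,500 per additional charge. Highest is armed robbery at $310,000; 2 additional charges → +$39,000. Combined base = $349,000.
Defendant has an out-of-state residence (+$3,250 flat): $349,000 + $3,250 = $352,250.
Documented medical condition requiring ongoing local treatment (−$11,250 flat): $352,250 − $11,250 = $341,000.
Verified full-time employment (−10%): $341,000 × 0.9 = $306,900.
Defendant has an active warrant in another jurisdiction (+15%): $306,900 × 1.15 = $352,935.
Offense committed while released on bail in another case (+40%): $352,935 × 1.4 = $494,109.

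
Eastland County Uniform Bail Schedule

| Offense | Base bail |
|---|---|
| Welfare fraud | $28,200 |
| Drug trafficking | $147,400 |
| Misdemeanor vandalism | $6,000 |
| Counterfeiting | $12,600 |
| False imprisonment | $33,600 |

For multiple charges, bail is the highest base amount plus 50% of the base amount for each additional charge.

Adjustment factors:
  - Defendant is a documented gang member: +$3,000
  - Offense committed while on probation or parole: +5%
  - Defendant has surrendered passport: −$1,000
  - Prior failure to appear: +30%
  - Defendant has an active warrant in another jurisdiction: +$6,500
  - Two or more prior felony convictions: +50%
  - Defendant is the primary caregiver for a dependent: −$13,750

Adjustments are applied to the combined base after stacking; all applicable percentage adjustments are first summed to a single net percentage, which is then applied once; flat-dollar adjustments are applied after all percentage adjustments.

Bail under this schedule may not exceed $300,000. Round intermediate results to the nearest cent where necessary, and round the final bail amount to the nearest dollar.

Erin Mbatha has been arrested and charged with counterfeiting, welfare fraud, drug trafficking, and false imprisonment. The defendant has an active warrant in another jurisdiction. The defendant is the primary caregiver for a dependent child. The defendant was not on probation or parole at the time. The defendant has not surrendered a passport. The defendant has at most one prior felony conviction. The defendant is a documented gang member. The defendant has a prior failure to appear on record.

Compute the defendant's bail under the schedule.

Base amounts from the schedule: counterfeiting $12,600; welfare fraud $28,200; drug trafficking $147,400; false imprisonment $33,600.
Stacking rule: highest base plus 50% of each additional charge. Highest is drug trafficking at $147,400. Additional: $12,600 × 50% = $6,300; $28,200 × 50% = $14,100; $33,600 × 50% = $16,800. Combined base = $147,400 + $37,200 = $184,600.
Prior failure to appear (+30%): $184,600 × 1.3 = $239,980.
Defendant is a documented gang member (+$3,000 flat): $239,980 + $3,000 = $242,980.
Defendant has an active warrant in another jurisdiction (+$6,500 flat): $242,980 + $6,500 = $249,480.
Defendant is the primary caregiver for a dependent (−$13,750 flat): $249,480 − $13,750 = $235,730.
$235,730 is within the $300,000 maximum.

$235,730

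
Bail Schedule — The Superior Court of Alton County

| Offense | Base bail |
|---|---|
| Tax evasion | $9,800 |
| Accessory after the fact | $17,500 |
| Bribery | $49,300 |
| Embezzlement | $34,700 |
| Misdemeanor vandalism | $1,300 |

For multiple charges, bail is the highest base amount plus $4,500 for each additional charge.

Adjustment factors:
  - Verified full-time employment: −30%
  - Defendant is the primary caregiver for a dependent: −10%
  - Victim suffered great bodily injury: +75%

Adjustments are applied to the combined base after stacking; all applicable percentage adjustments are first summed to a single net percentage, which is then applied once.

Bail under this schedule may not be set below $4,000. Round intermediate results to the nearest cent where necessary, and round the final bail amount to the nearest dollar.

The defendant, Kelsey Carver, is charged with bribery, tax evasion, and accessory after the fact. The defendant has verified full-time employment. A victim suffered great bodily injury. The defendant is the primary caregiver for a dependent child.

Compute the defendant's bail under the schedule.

$78,705

Base amounts from the schedule: bribery $49,300; tax evasion $9,800; accessory after the fact $17,500.
Stacking rule: highest base plus $4,500 per additional charge. Highest is bribery at $49,300; 2 additional charges → +$9,000. Combined base = $58,300.
Net percentage adjustment: −30% −10% +75% = +35%. $58,300 × 1.35 = $78,705.
$78,705 is at or above the $4,000 minimum.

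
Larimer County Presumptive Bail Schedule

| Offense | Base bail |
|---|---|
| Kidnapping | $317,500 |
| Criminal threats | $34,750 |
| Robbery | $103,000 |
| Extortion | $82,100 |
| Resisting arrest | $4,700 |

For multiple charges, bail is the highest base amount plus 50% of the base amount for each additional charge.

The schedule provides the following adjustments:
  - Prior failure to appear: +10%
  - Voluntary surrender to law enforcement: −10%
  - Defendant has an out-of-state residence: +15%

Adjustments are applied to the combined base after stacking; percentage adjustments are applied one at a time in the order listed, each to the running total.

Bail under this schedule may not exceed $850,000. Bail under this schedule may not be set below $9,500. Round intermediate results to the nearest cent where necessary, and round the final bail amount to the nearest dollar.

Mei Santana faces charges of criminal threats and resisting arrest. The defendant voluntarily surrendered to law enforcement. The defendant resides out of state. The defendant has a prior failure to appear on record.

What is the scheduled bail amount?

$42,238

Base amounts from the schedule: criminal threats $34,750; resisting arrest $4,700.
Stacking rule: highest base plus 50% of each additional charge. Highest is criminal threats at $34,750. Additional: $4,700 × 50% = $2,350. Combined base = $34,750 + $2,350 = $37,100.
Prior failure to appear (+10%): $37,100 × 1.1 = $40,810.
Voluntary surrender to law enforcement (−10%): $40,810 × 0.9 = $36,729.
Defendant has an out-of-state residence (+15%): $36,729 × 1.15 = $42,238.35.
$42,238.35 is within the $850,000 maximum.
$42,238.35 is at or above the $9,500 minimum.
Rounded to the nearest dollar: $42,238.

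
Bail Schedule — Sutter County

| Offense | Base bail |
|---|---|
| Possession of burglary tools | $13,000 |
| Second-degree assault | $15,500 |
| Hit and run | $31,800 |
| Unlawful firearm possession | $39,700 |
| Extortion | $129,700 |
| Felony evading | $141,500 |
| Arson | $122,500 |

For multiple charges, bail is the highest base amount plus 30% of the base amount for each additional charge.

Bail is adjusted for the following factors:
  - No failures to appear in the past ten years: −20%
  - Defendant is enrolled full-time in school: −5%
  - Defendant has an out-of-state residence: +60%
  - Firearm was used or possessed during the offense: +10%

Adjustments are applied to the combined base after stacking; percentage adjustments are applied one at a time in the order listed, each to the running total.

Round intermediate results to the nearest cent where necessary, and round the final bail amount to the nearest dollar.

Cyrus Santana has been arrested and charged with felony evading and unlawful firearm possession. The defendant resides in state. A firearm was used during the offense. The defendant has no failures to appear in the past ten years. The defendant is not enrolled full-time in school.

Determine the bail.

$135,001

Base amounts from the schedule: felony evading $141,500; unlawful firearm possession $39,700.
Stacking rule: highest base plus 30% of each additional charge. Highest is felony evading at $141,500. Additional: $39,700 × 30% = $11,910. Combined base = $141,500 + $11,910 = $153,410.
No failures to appear in the past ten years (−20%): $153,410 × 0.8 = $122,728.
Firearm was used or possessed during the offense (+10%): $122,728 × 1.1 = $135,000.80.
Rounded to the nearest dollar: $135,001.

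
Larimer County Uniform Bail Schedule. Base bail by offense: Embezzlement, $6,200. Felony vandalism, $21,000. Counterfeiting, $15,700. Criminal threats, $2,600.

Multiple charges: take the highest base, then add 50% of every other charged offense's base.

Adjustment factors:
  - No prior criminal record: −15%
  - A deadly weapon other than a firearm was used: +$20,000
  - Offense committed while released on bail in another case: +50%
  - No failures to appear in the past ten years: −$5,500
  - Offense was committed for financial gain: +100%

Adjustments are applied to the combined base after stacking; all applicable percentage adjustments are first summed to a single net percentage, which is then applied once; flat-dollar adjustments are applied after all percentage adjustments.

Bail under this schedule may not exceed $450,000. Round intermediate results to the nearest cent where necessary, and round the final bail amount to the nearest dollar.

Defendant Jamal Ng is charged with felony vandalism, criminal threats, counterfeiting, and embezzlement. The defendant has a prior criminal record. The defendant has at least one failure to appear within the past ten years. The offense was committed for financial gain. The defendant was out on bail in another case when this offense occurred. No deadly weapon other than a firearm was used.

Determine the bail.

$83,125

Base amounts from the schedule: felony vandalism $21,000; criminal threats $2,600; counterfeiting $15,700; embezzlement $6,200.
Stacking rule: highest base plus 50% of each additional charge. Highest is felony vandalism at $21,000. Additional: $2,600 × 50% = $1,300; $15,700 × 50% = $7,850; $6,200 × 50% = $3,100. Combined base = $21,000 + $12,250 = $33,250.
Net percentage adjustment: +50% +100% = +150%. $33,250 × 2.5 = $83,125.
$83,125 is within the $450,000 maximum.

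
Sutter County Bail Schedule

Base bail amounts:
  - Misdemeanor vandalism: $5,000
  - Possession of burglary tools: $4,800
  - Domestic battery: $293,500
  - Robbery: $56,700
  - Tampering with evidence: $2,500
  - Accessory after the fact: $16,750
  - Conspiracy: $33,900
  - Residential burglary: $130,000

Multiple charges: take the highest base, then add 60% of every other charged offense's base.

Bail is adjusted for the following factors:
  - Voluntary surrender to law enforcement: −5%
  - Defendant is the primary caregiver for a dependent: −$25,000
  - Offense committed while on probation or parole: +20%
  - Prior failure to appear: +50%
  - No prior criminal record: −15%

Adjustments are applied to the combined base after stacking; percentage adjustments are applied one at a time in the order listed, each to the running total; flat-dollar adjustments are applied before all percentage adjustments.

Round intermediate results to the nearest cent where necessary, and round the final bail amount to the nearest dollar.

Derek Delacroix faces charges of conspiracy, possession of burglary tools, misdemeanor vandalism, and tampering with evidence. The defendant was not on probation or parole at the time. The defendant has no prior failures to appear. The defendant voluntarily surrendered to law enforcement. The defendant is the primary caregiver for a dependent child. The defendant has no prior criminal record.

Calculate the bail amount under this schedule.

$13,146

Base amounts from the schedule: conspiracy $33,900; possession of burglary tools $4,800; misdemeanor vandalism $5,000; tampering with evidence $2,500.
Stacking rule: highest base plus 60% of each additional charge. Highest is conspiracy at $33,900. Additional: $4,800 × 60% = $2,880; $5,000 × 60% = $3,000; $2,500 × 60% = $1,500. Combined base = $33,900 + $7,380 = $41,280.
Defendant is the primary caregiver for a dependent (−$25,000 flat): $41,280 − $25,000 = $16,280.
Voluntary surrender to law enforcement (−5%): $16,280 × 0.95 = $15,466.
No prior criminal record (−15%): $15,466 × 0.85 = $13,146.10.
Rounded to the nearest dollar: $13,146.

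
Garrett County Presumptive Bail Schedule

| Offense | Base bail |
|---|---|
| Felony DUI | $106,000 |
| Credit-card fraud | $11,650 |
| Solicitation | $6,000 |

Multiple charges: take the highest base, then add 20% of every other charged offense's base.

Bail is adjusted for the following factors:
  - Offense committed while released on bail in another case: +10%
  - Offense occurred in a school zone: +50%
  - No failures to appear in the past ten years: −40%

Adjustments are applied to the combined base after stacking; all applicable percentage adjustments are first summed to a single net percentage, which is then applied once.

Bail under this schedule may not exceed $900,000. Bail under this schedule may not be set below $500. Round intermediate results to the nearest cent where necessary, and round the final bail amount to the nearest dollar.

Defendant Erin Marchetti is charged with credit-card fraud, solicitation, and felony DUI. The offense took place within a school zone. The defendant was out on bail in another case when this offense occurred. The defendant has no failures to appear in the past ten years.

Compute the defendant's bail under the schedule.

Base amounts from the schedule: credit-card fraud $11,650; solicitation $6,000; felony DUI $106,000.
Stacking rule: highest base plus 20% of each additional charge. Highest is felony DUI at $106,000. Additional: $11,650 × 20% = $2,330; $6,000 × 20% = $1,200. Combined base = $106,000 + $3,530 = $109,530.
Net percentage adjustment: +10% +50% −40% = +20%. $109,530 × 1.2 = $131,436.
$131,436 is within the $900,000 maximum.
$131,436 is at or above the $500 minimum.

$131,436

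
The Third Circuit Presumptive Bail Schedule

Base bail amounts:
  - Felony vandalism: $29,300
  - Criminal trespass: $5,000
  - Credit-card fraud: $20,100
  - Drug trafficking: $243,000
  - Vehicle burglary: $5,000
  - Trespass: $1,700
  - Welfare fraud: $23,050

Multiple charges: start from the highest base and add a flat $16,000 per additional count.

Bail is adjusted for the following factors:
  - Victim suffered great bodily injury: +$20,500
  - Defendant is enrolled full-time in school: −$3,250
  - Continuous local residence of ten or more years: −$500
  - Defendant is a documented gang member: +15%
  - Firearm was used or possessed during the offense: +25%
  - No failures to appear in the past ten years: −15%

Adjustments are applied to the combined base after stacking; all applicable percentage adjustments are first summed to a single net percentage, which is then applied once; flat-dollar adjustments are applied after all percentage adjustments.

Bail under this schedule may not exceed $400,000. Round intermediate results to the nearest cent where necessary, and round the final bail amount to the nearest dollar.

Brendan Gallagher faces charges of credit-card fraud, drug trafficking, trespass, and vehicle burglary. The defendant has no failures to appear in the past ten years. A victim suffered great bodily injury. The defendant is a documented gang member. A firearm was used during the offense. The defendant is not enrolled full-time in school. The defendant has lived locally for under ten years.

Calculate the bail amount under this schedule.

$384,250

Base amounts from the schedule: credit-card fraud $20,100; drug trafficking $243,000; trespass $1,700; vehicle burglary $5,000.
Stacking rule: highest base plus $16,000 per additional charge. Highest is drug trafficking at $243,000; 3 additional charges → +$48,000. Combined base = $291,000.
Net percentage adjustment: +15% +25% −15% = +25%. $291,000 × 1.25 = $363,750.
Victim suffered great bodily injury (+$20,500 flat): $363,750 + $20,500 = $384,250.
$384,250 is within the $400,000 maximum.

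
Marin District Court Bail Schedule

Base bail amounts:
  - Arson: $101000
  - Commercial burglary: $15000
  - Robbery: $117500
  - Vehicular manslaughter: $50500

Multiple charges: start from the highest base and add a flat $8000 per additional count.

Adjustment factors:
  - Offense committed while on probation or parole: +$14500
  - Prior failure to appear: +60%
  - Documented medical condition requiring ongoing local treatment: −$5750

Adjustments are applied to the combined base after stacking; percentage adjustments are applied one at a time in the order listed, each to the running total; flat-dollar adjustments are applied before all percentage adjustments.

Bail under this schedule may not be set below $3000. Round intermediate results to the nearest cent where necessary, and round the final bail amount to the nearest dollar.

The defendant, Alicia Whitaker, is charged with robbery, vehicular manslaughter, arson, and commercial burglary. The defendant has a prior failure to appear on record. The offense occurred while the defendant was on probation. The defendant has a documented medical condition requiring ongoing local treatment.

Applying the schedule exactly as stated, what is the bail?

Base amounts from the schedule: robbery $117500; vehicular manslaughter $50500; arson $101000; commercial burglary $15000.
Stacking rule: highest base plus $8000 per additional charge. Highest is robbery at $117500; 3 additional charges → +$24000. Combined base = $141500.
Offense committed while on probation or parole (+$14500 flat): $141500 + $14500 = $156000.
Documented medical condition requiring ongoing local treatment (−$5750 flat): $156000 − $5750 = $150250.
Prior failure to appear (+60%): $150250 × 1.6 = $240400.
$240400 is at or above the $3000 minimum.

$240400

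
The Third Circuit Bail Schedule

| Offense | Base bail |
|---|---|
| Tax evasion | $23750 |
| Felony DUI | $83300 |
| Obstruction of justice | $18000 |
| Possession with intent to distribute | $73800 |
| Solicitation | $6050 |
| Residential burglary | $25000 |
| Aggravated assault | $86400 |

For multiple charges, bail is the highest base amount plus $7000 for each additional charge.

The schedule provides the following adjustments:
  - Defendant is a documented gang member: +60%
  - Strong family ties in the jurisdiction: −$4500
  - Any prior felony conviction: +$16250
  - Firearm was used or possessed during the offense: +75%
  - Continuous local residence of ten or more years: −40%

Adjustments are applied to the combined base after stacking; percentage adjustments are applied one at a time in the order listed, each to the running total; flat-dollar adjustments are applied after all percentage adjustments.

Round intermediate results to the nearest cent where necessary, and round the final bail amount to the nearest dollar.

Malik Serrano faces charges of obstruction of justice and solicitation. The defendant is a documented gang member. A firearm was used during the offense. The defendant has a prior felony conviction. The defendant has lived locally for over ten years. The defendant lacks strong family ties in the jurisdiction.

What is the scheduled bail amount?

Base amounts from the schedule: obstruction of justice $18000; solicitation $6050.
Stacking rule: highest base plus $7000 per additional charge. Highest is obstruction of justice at $18000; 1 additional charge → +$7000. Combined base = $25000.
Defendant is a documented gang member (+60%): $25000 × 1.6 = $40000.
Firearm was used or possessed during the offense (+75%): $40000 × 1.75 = $70000.
Continuous local residence of ten or more years (−40%): $70000 × 0.6 = $42000.
Any prior felony conviction (+$16250 flat): $42000 + $16250 = $58250.

$58250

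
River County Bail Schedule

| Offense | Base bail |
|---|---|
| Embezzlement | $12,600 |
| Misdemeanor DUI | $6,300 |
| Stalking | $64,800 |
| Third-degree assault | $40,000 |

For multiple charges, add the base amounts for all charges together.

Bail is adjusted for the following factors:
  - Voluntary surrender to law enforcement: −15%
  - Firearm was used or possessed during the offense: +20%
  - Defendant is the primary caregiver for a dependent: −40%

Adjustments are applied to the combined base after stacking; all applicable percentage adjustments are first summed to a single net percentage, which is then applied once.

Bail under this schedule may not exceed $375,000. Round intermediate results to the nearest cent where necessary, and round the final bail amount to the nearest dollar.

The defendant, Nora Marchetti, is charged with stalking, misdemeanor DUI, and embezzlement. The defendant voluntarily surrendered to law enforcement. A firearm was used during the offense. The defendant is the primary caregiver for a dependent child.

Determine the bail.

Base amounts from the schedule: stalking $64,800; misdemeanor DUI $6,300; embezzlement $12,600.
Stacking rule: sum of all bases. $64,800 + $6,300 + $12,600 = $83,700.
Net percentage adjustment: −15% +20% −40% = −35%. $83,700 × 0.65 = $54,405.
$54,405 is within the $375,000 maximum.

$54,405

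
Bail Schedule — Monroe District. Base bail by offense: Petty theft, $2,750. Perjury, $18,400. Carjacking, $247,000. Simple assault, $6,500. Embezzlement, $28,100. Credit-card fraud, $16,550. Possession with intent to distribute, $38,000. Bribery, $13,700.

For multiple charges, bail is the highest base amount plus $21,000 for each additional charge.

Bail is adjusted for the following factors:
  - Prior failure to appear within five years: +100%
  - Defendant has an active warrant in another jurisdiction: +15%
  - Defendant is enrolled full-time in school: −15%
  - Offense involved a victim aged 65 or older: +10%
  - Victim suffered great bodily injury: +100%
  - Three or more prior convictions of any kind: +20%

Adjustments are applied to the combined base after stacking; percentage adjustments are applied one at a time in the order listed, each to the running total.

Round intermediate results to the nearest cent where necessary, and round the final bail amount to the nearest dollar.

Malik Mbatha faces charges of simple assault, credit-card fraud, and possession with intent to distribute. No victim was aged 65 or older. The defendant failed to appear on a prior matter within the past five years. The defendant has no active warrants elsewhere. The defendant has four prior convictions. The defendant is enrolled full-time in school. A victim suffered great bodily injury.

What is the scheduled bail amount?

Base amounts from the schedule: simple assault $6,500; credit-card fraud $16,550; possession with intent to distribute $38,000.
Stacking rule: highest base plus $21,000 per additional charge. Highest is possession with intent to distribute at $38,000; 2 additional charges → +$42,000. Combined base = $80,000.
Prior failure to appear within five years (+100%): $80,000 × 2 = $160,000.
Defendant is enrolled full-time in school (−15%): $160,000 × 0.85 = $136,000.
Victim suffered great bodily injury (+100%): $136,000 × 2 = $272,000.
Three or more prior convictions of any kind (+20%): $272,000 × 1.2 = $326,400.

$326,400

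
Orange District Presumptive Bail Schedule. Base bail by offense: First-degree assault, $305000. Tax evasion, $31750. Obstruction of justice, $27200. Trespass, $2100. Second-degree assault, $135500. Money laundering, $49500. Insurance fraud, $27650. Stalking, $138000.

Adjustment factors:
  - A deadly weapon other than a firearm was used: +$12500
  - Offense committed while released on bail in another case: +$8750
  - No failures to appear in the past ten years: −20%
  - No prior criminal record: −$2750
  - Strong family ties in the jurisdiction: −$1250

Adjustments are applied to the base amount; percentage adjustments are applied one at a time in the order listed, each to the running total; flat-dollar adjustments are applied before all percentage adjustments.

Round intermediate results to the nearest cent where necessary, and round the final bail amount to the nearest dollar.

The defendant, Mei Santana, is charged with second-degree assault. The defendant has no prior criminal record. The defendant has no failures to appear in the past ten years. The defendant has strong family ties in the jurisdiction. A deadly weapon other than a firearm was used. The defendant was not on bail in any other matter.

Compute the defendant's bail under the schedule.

$115200

Base amounts from the schedule: second-degree assault $135500.
Single charge. Combined base = $135500.
A deadly weapon other than a firearm was used (+$12500 flat): $135500 + $12500 = $148000.
No prior criminal record (−$2750 flat): $148000 − $2750 = $145250.
Strong family ties in the jurisdiction (−$1250 flat): $145250 − $1250 = $144000.
No failures to appear in the past ten years (−20%): $144000 × 0.8 = $115200.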